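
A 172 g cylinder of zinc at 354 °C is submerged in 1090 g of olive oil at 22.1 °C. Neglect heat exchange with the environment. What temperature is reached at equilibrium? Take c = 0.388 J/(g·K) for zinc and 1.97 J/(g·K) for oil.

With ΣQ=0 the equilibrium temperature is the m·c-weighted mean:
T_f = (66.74×354 + 2147.3×22.1) / (66.74 + 2147.3)
    = 71080 / 2214 ≈ 32.10 °C

T_f ≈ 32.1 °C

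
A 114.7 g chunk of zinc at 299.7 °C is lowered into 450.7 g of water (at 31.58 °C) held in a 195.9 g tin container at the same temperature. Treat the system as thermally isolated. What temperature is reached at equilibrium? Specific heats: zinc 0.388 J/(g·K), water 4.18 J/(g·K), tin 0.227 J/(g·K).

T_f ≈ 37.6 °C

Conservation of energy gives ΣQ = 0:
114.7×0.388×(T − 299.7) + 450.7×4.18×(T − 31.58) + 195.9×0.227×(T − 31.58) = 0
44.5(T − 299.7) + 1883.9(T − 31.58) + 44.47(T − 31.58) = 0
(44.5 + 1883.9 + 44.47) T = 44.5×299.7 + 1883.9×31.58 + 44.47×31.58
T ≈ 37.63 °C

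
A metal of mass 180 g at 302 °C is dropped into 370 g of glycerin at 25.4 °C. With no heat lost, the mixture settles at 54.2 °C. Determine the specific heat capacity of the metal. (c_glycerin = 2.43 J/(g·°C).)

c ≈ 0.581 J/(g·°C)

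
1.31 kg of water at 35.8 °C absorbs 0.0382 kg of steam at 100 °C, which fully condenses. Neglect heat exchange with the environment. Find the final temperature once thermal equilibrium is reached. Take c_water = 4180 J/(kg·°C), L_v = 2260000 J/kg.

Energy conservation, ΣQ = 0:
latent heat released on condensation: 0.0382·2260000 = 86332
  condensed water 100 °C→T: 159.68(T − 100)
  original water: 5475.8(T − 35.8)
5635.5 T = 86332 + 15968 + 196034 = 298333
T ≈ 52.94 °C (< 100 °C, so full condensation is consistent).

T_f ≈ 52.9 °C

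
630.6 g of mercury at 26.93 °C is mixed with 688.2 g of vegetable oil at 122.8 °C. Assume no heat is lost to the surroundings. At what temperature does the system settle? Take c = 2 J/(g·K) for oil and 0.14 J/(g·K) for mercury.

T_f ≈ 117.0 °C

Net heat exchanged in the isolated system is zero:
688.2×2×(T − 122.8) + 630.6×0.14×(T − 26.93) = 0
1376.4(T − 122.8) + 88.28(T − 26.93) = 0
1464.7 T = 171399
T = 171399 / 1464.7 = 117 °C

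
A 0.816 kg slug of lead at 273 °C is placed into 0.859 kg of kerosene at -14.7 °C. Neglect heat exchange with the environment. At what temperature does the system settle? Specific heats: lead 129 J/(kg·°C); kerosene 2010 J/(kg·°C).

Taking heat into each body as positive, Σ m c ΔT = 0:
0.816·129·(T − 273) + 0.859·2010·(T − (-14.7)) = 0
(105.26 + 1726.6) T = 105.26·273 + 1726.6·(-14.7)
T = 3356.2 / 1831.9 = 1.83 °C

T_f ≈ 1.8 °C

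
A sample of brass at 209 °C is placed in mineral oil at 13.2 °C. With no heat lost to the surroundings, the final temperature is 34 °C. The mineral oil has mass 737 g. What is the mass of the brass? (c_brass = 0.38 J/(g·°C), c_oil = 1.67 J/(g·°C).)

Setting the total heat transfer to zero:
m·0.38·(34 − 209) + 737·1.67·(34 − 13.2) = 0
-66.5 m = -25600
m = -25600/-66.5 ≈ 385 g

m ≈ 385 g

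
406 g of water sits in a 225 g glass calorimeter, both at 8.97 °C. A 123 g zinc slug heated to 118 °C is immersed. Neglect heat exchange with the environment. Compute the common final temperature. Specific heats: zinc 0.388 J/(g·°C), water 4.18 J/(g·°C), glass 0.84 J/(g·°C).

T_f ≈ 11.7 °C

Taking heat into each body as positive, Σ m c ΔT = 0:
123×0.388×(T − 118) + 406×4.18×(T − 8.97) + 225×0.84×(T − 8.97) = 0
47.72(T − 118) + 1697.1(T − 8.97) + 189(T − 8.97) = 0
(47.72 + 1697.1 + 189) T = 47.72×118 + 1697.1×8.97 + 189×8.97
T ≈ 11.66 °C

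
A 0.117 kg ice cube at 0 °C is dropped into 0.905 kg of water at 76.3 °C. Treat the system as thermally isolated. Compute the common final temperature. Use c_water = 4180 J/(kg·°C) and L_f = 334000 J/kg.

T_f ≈ 58.4 °C

Energy balance with sensible and latent terms:
fusion: m_ice L_f = 0.117·334000 = 39078
  meltwater 0→T: 0.117·4180·T = 489.06 T
  water cools: 0.905·4180·(T − 76.3) = 3782.9(T − 76.3)
4272 T = 288635 − 39078 = 249557
T ≈ 58.42 °C — above 0 °C, consistent with complete melting.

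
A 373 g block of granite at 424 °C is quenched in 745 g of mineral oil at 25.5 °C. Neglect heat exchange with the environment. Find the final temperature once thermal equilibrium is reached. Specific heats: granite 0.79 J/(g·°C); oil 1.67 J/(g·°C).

T_f ≈ 101.8 °C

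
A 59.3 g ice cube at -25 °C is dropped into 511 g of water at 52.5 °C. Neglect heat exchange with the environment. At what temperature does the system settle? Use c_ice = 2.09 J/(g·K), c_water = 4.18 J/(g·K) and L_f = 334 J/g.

T_f ≈ 37.4 °C

Heat gained plus heat lost sum to zero:
warm ice to 0 °C: 59.3×2.09×(0 − (-25)) = 3098.4; melt ice: 59.3×334 = 19806; warm the meltwater: 247.87 T; water cools: 511×4.18×(T − 52.5) = 2136(T − 52.5)
2383.9 T = 112139 − 22905 = 89234
T ≈ 37.43 °C. Since T > 0 °C, the all-ice-melts assumption holds.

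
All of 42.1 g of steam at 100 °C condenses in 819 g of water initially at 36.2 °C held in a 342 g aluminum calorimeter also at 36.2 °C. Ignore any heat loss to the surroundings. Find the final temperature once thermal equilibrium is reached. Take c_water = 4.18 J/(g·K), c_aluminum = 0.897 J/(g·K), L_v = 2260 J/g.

Setting the total heat transfer to zero:
condense steam: −42.1·2260 = −95146
  condensed water 100 °C→T: 175.98(T − 100)
  original water: 3423.4(T − 36.2)
  cup: 306.77(T − 36.2)
3906.2 T = 95146 + 17598 + 135033 = 247777
T ≈ 63.43 °C — below 100 °C, confirming all the steam condensed.

T_f ≈ 63.4 °C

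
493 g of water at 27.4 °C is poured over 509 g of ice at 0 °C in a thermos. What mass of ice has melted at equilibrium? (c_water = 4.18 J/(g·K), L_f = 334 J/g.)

m_melted ≈ 169 g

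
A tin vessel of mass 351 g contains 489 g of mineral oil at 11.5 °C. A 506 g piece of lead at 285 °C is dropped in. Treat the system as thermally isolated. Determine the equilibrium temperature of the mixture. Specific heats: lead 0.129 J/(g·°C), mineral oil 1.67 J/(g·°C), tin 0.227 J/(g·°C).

Taking heat into each body as positive, Σ m c ΔT = 0:
506·0.129·(T − 285) + 489·1.67·(T − 11.5) + 351·0.227·(T − 11.5) = 0
961.58 T = 28911
T = 28911/961.58 ≈ 30.07 °C

T_f ≈ 30.1 °C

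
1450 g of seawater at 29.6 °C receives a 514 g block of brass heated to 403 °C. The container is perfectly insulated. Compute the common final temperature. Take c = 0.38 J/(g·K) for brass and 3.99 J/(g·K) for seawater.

T_f ≈ 41.8 °C

T_f is the heat-capacity-weighted average of the initial temperatures:
T_f = (195.32·403 + 5785.5·29.6) / (195.32 + 5785.5)
    = 249965 / 5980.8 ≈ 41.79 °C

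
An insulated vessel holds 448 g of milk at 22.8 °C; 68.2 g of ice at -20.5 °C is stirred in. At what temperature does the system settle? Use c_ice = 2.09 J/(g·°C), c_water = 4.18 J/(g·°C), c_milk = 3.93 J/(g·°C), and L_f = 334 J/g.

T_f ≈ 7.1 °C

Sum of m c ΔT and latent-heat terms is zero:
warm ice to 0 °C: 68.2·2.09·(0 − (-20.5)) = 2922
  latent heat to melt: 68.2·334 = 22779
  meltwater 0→T: 68.2·4.18·T = 285.08 T
  milk: 1760.6(T − 22.8)
2045.7 T = 40143 − 25701 = 14442
T ≈ 7.06 °C — above 0 °C, consistent with complete melting.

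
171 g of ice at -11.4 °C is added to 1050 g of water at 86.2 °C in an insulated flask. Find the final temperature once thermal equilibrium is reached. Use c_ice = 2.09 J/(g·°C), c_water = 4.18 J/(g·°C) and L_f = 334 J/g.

T_f ≈ 62.1 °C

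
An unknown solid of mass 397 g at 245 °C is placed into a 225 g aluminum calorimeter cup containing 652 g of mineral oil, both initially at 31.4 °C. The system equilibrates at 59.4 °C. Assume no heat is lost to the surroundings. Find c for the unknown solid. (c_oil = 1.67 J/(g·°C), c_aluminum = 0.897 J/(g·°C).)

c ≈ 0.49 J/(g·°C)

Setting the total heat transfer to zero:
397×c×(59.4 − 245) + 652×1.67×(59.4 − 31.4) + 225×0.897×(59.4 − 31.4) = 0
-73683 c = -36139
c = -36139/-73683 ≈ 0.4905 J/(g·°C)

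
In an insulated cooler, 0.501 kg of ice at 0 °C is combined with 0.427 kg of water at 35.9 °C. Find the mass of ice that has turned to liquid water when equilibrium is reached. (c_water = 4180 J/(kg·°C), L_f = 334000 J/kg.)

m_melted ≈ 0.192 kg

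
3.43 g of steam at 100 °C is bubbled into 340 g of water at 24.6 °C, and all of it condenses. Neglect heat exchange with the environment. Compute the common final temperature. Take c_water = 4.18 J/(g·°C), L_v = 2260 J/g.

Let T be the final temperature. ΣQ_i = 0:
condense steam: −3.43×2260 = −7751.8; condensate cools 100→T: 3.43×4.18×(T − 100) = 14.34(T − 100); original water: 1421.2(T − 24.6)
1435.5 T = 7751.8 + 1433.7 + 34962 = 44147
T ≈ 30.75 °C — below 100 °C, confirming all the steam condensed.

T_f ≈ 30.8 °C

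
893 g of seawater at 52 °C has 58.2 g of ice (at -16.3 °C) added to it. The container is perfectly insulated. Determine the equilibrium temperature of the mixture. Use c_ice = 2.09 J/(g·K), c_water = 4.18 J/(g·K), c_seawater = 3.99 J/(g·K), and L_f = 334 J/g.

Energy conservation, ΣQ = 0:
warm ice to 0 °C: 58.2×2.09×(0 − (-16.3)) = 1982.7
  fusion: m_ice L_f = 58.2×334 = 19439
  meltwater 0→T: 58.2×4.18×T = 243.28 T
  seawater: 3563.1(T − 52)
3806.3 T = 185280 − 21421 = 163858
T ≈ 43.05 °C (positive, so assuming full melt was valid).

T_f ≈ 43.0 °C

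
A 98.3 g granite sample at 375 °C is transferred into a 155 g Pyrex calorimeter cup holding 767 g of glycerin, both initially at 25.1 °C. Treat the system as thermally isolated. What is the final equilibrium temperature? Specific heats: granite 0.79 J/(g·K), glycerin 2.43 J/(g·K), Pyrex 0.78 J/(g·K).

T_f ≈ 38.3 °C

Net heat exchanged in the isolated system is zero:
98.3·0.79·(T − 375) + 767·2.43·(T − 25.1) + 155·0.78·(T − 25.1) = 0
(77.66 + 1863.8 + 120.9) T = 77.66·375 + 1863.8·25.1 + 120.9·25.1
T ≈ 38.28 °C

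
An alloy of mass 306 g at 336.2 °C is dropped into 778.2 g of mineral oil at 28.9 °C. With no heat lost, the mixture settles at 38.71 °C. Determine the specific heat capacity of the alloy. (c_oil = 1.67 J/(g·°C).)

Net heat exchanged in the isolated system is zero:
306·c·(38.71 − 336.2) + 778.2·1.67·(38.71 − 28.9) = 0
-91032 c = -12749
c = -12749/-91032 ≈ 0.14 J/(g·°C)

c ≈ 0.14 J/(g·°C)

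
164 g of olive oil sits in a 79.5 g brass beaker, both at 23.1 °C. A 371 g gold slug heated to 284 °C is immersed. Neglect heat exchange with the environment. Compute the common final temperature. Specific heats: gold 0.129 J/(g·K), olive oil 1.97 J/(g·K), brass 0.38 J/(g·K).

T_f ≈ 54.2 °C

Taking heat into each body as positive, Σ m c ΔT = 0:
371·0.129·(T − 284) + 164·1.97·(T − 23.1) + 79.5·0.38·(T − 23.1) = 0
47.86(T − 284) + 323.08(T − 23.1) + 30.21(T − 23.1) = 0
(47.86 + 323.08 + 30.21) T = 47.86·284 + 323.08·23.1 + 30.21·23.1
T = 21753/401.15 ≈ 54.23 °C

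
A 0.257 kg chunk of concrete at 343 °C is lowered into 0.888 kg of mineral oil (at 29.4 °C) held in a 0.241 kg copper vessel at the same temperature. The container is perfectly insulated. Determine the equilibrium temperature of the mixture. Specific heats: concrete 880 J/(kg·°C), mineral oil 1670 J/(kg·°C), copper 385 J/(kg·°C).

T_f ≈ 68.8 °C

Conservation of energy gives ΣQ = 0:
0.257×880×(T − 343) + 0.888×1670×(T − 29.4) + 0.241×385×(T − 29.4) = 0
226.16(T − 343) + 1483(T − 29.4) + 92.78(T − 29.4) = 0
1801.9 T = 123900
T = 123900/1801.9 ≈ 68.76 °C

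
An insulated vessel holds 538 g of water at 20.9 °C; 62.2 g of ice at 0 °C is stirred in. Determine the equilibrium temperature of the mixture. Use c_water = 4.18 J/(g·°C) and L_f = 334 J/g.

T_f ≈ 10.5 °C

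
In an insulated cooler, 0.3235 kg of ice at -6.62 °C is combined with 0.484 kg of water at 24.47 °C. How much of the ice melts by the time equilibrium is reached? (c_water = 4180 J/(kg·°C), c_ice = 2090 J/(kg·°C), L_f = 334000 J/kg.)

Heat available from the water dropping to 0 °C: 0.484×4180×24.47 = 49506 J.
Of that, 0.3235×2090×6.62 = 4475.9 J goes to bring the ice to 0 °C, leaving 45030 J.
To melt every bit of ice: 0.3235×334000 = 108049 J.
45030 J < 108049 J, so only part of the ice melts and the system sits at 0 °C.
m_melted×334000 = 45030  ⇒  m_melted ≈ 0.1348 kg.

m_melted ≈ 0.135 kg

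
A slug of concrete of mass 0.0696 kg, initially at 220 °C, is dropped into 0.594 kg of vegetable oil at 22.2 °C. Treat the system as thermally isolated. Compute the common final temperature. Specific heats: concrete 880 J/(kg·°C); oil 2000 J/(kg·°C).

Heat lost by the concrete equals heat gained by the oil:
0.0696·880·(220 − T) = 0.594·2000·(T − 22.2)
61.25(220 − T) = 1188(T − 22.2)
1249.2 T = 39848  ⇒  T ≈ 31.90 °C

T_f ≈ 31.9 °C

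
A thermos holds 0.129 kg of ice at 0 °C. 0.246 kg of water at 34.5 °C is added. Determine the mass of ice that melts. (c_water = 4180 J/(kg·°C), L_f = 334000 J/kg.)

m_melted ≈ 0.106 kg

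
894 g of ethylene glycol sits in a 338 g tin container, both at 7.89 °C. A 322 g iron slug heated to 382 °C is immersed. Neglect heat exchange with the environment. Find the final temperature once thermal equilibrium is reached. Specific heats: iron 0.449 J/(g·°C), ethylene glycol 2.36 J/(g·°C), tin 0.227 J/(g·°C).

Conservation of energy gives ΣQ = 0:
322·0.449·(T − 382) + 894·2.36·(T − 7.89) + 338·0.227·(T − 7.89) = 0
2331.1 T = 72481
T = 72481 / 2331.1 = 31.1 °C

T_f ≈ 31.1 °C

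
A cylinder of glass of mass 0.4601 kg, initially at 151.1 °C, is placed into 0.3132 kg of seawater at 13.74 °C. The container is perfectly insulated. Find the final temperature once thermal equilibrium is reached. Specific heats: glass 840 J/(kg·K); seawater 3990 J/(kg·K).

T_f ≈ 46.2 °C

T_f is the heat-capacity-weighted average of the initial temperatures:
T_f = (386.48·151.1 + 1249.7·13.74) / (386.48 + 1249.7)
    = 75568 / 1636.2 ≈ 46.19 °C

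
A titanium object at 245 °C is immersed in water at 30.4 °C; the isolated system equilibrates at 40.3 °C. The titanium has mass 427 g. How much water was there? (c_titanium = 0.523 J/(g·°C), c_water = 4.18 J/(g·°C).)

Taking heat into each body as positive, Σ m c ΔT = 0:
427·0.523·(40.3 − 245) + m·4.18·(40.3 − 30.4) = 0
41.38 m = 45714
m = 45714/41.38 ≈ 1105 g

m ≈ 1100 g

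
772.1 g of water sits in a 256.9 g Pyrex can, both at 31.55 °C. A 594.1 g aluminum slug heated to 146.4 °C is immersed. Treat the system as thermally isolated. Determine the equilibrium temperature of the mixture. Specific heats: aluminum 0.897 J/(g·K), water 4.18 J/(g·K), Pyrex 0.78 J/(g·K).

T_f ≈ 47.0 °C

Conservation of energy gives ΣQ = 0:
594.1*0.897*(T − 146.4) + 772.1*4.18*(T − 31.55) + 256.9*0.78*(T − 31.55) = 0
532.91(T − 146.4) + 3227.4(T − 31.55) + 200.38(T − 31.55) = 0
(532.91 + 3227.4 + 200.38) T = 532.91*146.4 + 3227.4*31.55 + 200.38*31.55
T = 186164/3960.7 ≈ 47.00 °C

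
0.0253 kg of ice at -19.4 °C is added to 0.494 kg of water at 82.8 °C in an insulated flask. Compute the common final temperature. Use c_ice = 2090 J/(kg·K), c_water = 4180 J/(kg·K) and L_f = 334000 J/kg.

Heat gained plus heat lost sum to zero:
ice -19.4→0 °C: 0.0253·2090·19.4 = 1025.8; melt ice: 0.0253·334000 = 8450.2; warm the meltwater: 105.75 T; water: 2064.9(T − 82.8)
2170.7 T = 170975 − 9476 = 161499
T ≈ 74.40 °C. Since T > 0 °C, the all-ice-melts assumption holds.

T_f ≈ 74.4 °C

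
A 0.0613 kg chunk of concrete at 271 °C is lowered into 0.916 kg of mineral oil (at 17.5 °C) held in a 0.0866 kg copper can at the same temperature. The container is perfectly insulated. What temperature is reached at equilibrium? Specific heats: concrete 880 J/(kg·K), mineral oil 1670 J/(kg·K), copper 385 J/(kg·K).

T_f ≈ 26.0 °C

Conservation of energy gives ΣQ = 0:
0.0613·880·(T − 271) + 0.916·1670·(T − 17.5) + 0.0866·385·(T − 17.5) = 0
(53.94 + 1529.7 + 33.34) T = 53.94·271 + 1529.7·17.5 + 33.34·17.5
T = 41972 / 1617 = 26 °C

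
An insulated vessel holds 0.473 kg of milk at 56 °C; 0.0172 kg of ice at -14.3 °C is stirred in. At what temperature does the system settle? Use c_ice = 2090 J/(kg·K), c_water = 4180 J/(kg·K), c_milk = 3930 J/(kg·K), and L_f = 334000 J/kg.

T_f ≈ 50.7 °C

Setting the total heat transfer to zero:
warm ice to 0 °C: 0.0172·2090·(0 − (-14.3)) = 514.06; latent heat to melt: 0.0172·334000 = 5744.8; meltwater 0→T: 0.0172·4180·T = 71.9 T; milk cools: 0.473·3930·(T − 56) = 1858.9(T − 56)
1930.8 T = 104098 − 6258.9 = 97839
T ≈ 50.67 °C (positive, so assuming full melt was valid).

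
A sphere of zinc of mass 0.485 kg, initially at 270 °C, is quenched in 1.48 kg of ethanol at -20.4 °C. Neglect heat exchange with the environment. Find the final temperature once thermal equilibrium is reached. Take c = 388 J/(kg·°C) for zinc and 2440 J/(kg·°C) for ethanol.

T_f ≈ -6.0 °C

Let T be the final temperature. ΣQ_i = 0:
0.485×388×(T − 270) + 1.48×2440×(T − (-20.4)) = 0
188.18(T − 270) + 3611.2(T − (-20.4)) = 0
3799.4 T = -22860
T = -22860/3799.4 ≈ -6.02 °C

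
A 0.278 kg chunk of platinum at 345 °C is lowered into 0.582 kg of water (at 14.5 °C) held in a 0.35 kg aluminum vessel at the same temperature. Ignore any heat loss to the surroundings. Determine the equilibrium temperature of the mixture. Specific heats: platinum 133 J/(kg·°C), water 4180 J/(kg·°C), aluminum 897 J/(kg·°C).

T_f ≈ 18.9 °C

Energy conservation, ΣQ = 0:
0.278·133·(T − 345) + 0.582·4180·(T − 14.5) + 0.35·897·(T − 14.5) = 0
36.97(T − 345) + 2432.8(T − 14.5) + 313.95(T − 14.5) = 0
2783.7 T = 52583
T ≈ 18.89 °C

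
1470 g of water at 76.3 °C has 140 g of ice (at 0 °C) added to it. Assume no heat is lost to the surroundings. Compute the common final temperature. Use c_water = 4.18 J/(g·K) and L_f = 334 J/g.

T_f ≈ 62.7 °C

Net heat exchanged in the isolated system is zero:
latent heat to melt: 140·334 = 46760; warm the meltwater: 585.2 T; water cools: 1470·4.18·(T − 76.3) = 6144.6(T − 76.3)
6729.8 T = 468833 − 46760 = 422073
T ≈ 62.72 °C. Since T > 0 °C, the all-ice-melts assumption holds.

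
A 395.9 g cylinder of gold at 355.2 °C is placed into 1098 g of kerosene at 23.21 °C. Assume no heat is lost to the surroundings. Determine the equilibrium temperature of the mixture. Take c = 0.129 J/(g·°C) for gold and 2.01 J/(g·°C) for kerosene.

T_f ≈ 30.7 °C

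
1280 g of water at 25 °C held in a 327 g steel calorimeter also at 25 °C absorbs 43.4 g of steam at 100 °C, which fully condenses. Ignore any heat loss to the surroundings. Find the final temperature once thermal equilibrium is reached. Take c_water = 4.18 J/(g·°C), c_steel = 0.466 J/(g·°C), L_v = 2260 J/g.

T_f ≈ 44.6 °C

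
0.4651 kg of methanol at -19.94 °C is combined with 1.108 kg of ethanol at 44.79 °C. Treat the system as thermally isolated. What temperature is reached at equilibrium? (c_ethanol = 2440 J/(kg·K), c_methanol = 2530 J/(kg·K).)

T_f ≈ 25.2 °C

|Q_ethanol| = |Q_methanol|:
1.108×2440×(44.79 − T) = 0.4651×2530×(T − (-19.94))
2703.5(44.79 − T) = 1176.7(T − (-19.94))
3880.2 T = 97627  ⇒  T ≈ 25.16 °C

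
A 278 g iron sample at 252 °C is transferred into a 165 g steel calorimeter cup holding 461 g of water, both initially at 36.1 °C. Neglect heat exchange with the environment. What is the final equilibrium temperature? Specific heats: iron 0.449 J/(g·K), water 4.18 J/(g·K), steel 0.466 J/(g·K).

T_f ≈ 48.8 °C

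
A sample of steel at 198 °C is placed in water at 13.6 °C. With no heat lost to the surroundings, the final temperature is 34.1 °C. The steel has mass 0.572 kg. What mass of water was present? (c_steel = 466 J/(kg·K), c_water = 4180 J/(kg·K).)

m ≈ 0.51 kg

Heat lost by the steel = heat gained by the water:
0.572·466·(198 − 34.1) = m·4180·(34.1 − 13.6)
85690 m = 43688  ⇒  m ≈ 0.5098 kg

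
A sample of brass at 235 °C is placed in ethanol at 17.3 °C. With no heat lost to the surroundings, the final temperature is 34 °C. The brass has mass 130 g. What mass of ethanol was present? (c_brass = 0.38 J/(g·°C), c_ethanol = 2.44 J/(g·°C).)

m ≈ 244 g

Let T be the final temperature. ΣQ_i = 0:
130×0.38×(34 − 235) + m×2.44×(34 − 17.3) = 0
40.75 m = 9929.4
m = 9929.4/40.75 ≈ 243.7 g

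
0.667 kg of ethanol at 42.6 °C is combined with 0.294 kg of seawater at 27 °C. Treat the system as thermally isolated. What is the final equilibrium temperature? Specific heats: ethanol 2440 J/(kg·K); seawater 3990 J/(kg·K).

Heat lost by the ethanol equals heat gained by the seawater:
0.667*2440*(42.6 − T) = 0.294*3990*(T − 27)
1627.5(42.6 − T) = 1173.1(T − 27)
2800.5 T = 101003  ⇒  T ≈ 36.07 °C

T_f ≈ 36.1 °C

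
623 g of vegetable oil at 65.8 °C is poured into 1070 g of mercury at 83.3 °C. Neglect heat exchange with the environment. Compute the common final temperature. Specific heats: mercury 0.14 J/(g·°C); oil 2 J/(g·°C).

T_f ≈ 67.7 °C

With ΣQ=0 the equilibrium temperature is the m·c-weighted mean:
T_f = (149.8×83.3 + 1246×65.8) / (149.8 + 1246)
    = 94465 / 1395.8 ≈ 67.68 °C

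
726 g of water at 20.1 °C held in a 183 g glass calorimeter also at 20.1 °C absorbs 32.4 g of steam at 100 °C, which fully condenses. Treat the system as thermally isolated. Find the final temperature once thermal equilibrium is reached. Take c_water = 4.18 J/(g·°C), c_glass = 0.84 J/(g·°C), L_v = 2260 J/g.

T_f ≈ 45.4 °C

Energy conservation, ΣQ = 0:
latent heat released on condensation: 32.4×2260 = 73224; condensed water 100 °C→T: 135.43(T − 100); water warms: 726×4.18×(T − 20.1) = 3034.7(T − 20.1); glass cup: 183×0.84×(T − 20.1) = 153.72(T − 20.1)
3323.8 T = 73224 + 13543 + 64087 = 150854
T ≈ 45.39 °C — below 100 °C, confirming all the steam condensed.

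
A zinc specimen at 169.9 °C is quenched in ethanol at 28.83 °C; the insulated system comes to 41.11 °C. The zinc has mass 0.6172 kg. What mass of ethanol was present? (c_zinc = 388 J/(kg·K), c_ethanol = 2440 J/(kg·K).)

Heat lost by the zinc = heat gained by the ethanol:
0.6172×388×(169.9 − 41.11) = m×2440×(41.11 − 28.83)
29963 m = 30842  ⇒  m ≈ 1.029 kg

m ≈ 1.03 kg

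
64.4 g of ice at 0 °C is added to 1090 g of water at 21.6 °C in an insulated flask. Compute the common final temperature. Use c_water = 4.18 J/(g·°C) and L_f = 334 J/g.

T_f ≈ 15.9 °C

Taking heat into each body as positive, Σ m c ΔT = 0:
fusion: m_ice L_f = 64.4·334 = 21510
  warm the meltwater: 269.19 T
  water cools: 1090·4.18·(T − 21.6) = 4556.2(T − 21.6)
4825.4 T = 98414 − 21510 = 76904
T ≈ 15.94 °C — above 0 °C, consistent with complete melting.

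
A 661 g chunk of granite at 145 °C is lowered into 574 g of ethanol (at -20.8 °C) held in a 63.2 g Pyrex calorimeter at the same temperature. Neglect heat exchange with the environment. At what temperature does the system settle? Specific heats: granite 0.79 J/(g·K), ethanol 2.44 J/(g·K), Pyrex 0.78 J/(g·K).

T_f ≈ 23.1 °C

Net heat exchanged in the isolated system is zero:
661*0.79*(T − 145) + 574*2.44*(T − (-20.8)) + 63.2*0.78*(T − (-20.8)) = 0
522.19(T − 145) + 1400.6(T − (-20.8)) + 49.3(T − (-20.8)) = 0
(522.19 + 1400.6 + 49.3) T = 522.19*145 + 1400.6*(-20.8) + 49.3*(-20.8)
T = 45561 / 1972 = 23.1 °C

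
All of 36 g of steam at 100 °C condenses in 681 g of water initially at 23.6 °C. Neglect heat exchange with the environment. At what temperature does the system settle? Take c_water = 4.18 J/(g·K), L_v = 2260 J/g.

T_f ≈ 54.6 °C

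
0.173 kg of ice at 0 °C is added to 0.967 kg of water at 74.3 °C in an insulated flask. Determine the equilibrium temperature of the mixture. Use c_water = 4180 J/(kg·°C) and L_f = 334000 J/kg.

T_f ≈ 50.9 °C

Taking heat into each body as positive, Σ m c ΔT = 0:
latent heat to melt: 0.173×334000 = 57782; warm the meltwater: 723.14 T; water: 4042.1(T − 74.3)
4765.2 T = 300325 − 57782 = 242543
T ≈ 50.90 °C. Since T > 0 °C, the all-ice-melts assumption holds.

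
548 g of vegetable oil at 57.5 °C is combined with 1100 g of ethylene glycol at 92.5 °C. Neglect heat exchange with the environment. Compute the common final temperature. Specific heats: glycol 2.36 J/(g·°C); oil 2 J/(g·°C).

T_f ≈ 82.1 °C

Net heat exchanged in the isolated system is zero:
1100×2.36×(T − 92.5) + 548×2×(T − 57.5) = 0
2596(T − 92.5) + 1096(T − 57.5) = 0
3692 T = 303150
T ≈ 82.11 °C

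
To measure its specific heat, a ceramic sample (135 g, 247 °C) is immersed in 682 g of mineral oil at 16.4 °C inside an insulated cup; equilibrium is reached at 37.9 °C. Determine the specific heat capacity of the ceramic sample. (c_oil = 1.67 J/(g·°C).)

c ≈ 0.867 J/(g·°C)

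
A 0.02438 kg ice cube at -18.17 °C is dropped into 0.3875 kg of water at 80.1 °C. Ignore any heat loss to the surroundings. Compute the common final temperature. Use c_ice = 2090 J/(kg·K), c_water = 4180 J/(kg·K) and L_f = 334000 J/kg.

T_f ≈ 70.1 °C

Energy balance with sensible and latent terms:
warm ice to 0 °C: 0.02438×2090×(0 − (-18.17)) = 925.84
  fusion: m_ice L_f = 0.02438×334000 = 8142.9
  warm the meltwater: 101.91 T
  water: 1619.8(T − 80.1)
1721.7 T = 129742 − 9068.8 = 120673
T ≈ 70.09 °C (positive, so assuming full melt was valid).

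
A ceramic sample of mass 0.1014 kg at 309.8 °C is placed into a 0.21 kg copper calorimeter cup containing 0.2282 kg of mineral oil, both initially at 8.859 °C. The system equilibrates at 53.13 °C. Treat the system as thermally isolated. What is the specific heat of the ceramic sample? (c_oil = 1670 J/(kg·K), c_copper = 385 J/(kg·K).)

Net heat exchanged in the isolated system is zero:
0.1014·c·(53.13 − 309.8) + 0.2282·1670·(53.13 − 8.859) + 0.21·385·(53.13 − 8.859) = 0
-26.03 c = -20451
c = -20451/-26.03 ≈ 785.8 J/(kg·K)

c ≈ 786 J/(kg·K)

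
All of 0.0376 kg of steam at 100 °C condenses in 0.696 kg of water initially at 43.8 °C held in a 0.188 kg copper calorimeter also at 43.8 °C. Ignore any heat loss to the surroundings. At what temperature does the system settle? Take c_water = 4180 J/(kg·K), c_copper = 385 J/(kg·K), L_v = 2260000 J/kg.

Energy balance with sensible and latent terms:
steam→water at 100 °C releases m L_v = 0.0376·2260000 = 84976; condensed water 100 °C→T: 157.17(T − 100); original water: 2909.3(T − 43.8); copper cup: 0.188·385·(T − 43.8) = 72.38(T − 43.8)
3138.8 T = 84976 + 15717 + 130597 = 231290
T ≈ 73.69 °C — below 100 °C, confirming all the steam condensed.

T_f ≈ 73.7 °C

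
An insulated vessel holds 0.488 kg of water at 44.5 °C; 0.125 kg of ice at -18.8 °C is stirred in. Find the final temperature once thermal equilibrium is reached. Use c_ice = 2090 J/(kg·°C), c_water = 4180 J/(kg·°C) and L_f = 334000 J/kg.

T_f ≈ 17.2 °C

Sum of m c ΔT and latent-heat terms is zero:
ice -18.8→0 °C: 0.125·2090·18.8 = 4911.5
  latent heat to melt: 0.125·334000 = 41750
  warm the meltwater: 522.5 T
  water cools: 0.488·4180·(T − 44.5) = 2039.8(T − 44.5)
2562.3 T = 90773 − 46662 = 44111
T ≈ 17.22 °C (positive, so assuming full melt was valid).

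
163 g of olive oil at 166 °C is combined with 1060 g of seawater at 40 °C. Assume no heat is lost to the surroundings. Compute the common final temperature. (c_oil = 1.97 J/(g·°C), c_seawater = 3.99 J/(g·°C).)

T_f ≈ 48.9 °C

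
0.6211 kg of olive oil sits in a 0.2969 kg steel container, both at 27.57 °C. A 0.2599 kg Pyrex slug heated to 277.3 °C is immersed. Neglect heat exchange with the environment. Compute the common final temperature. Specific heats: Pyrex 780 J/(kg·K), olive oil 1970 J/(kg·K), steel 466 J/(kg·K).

T_f ≈ 59.9 °C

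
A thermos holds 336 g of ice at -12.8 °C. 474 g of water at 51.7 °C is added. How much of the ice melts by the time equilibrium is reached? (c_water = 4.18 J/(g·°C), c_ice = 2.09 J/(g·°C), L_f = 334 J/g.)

m_melted ≈ 280 g

Water can give up m c ΔT = 474·4.18·51.7 = 102434 J before reaching 0 °C.
Of that, 336·2.09·12.8 = 8988.7 J goes to bring the ice to 0 °C, leaving 93446 J.
To melt every bit of ice: 336·334 = 112224 J.
That's not enough to melt it all — equilibrium is at 0 °C with ice remaining.
Mass melted = 93446/334 ≈ 279.8 g.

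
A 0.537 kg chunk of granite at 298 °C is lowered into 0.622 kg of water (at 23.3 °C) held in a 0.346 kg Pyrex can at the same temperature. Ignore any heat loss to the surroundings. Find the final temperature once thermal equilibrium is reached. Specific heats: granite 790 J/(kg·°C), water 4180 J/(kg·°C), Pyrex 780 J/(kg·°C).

Energy conservation, ΣQ = 0:
0.537*790*(T − 298) + 0.622*4180*(T − 23.3) + 0.346*780*(T − 23.3) = 0
(424.23 + 2600 + 269.88) T = 424.23*298 + 2600*23.3 + 269.88*23.3
T = 193288 / 3294.1 = 58.7 °C

T_f ≈ 58.7 °C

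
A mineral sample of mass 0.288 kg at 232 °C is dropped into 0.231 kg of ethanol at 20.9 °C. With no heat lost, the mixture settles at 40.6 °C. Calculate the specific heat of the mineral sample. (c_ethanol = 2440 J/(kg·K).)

Setting the total heat transfer to zero:
0.288×c×(40.6 − 232) + 0.231×2440×(40.6 − 20.9) = 0
-55.12 c = -11104
c = -11104/-55.12 ≈ 201.4 J/(kg·K)

c ≈ 201 J/(kg·K)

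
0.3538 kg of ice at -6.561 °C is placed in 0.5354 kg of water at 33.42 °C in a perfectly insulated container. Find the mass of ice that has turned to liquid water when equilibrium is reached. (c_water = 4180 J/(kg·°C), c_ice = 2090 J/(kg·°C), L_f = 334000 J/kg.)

m_melted ≈ 0.209 kg

Cooling the water to 0 °C releases 0.5354×4180×33.42 = 74793 J.
Of that, 0.3538×2090×6.561 = 4851.5 J goes to bring the ice to 0 °C, leaving 69942 J.
Fully melting the ice requires m_ice L_f = 0.3538×334000 = 118169 J.
69942 J < 118169 J, so only part of the ice melts and the system sits at 0 °C.
m_melted×334000 = 69942  ⇒  m_melted ≈ 0.2094 kg.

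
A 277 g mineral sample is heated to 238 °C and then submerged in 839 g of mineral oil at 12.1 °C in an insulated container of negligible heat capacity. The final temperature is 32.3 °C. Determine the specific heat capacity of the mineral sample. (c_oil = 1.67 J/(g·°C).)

Heat lost by the mineral sample = heat gained by the oil:
277×c×(238 − 32.3) = 839×1.67×(32.3 − 12.1)
56979 c = 28303  ⇒  c ≈ 0.4967 J/(g·°C)

c ≈ 0.497 J/(g·°C)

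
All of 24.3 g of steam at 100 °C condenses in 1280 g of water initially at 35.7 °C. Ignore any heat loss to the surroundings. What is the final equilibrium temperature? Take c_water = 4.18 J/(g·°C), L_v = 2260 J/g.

T_f ≈ 47.0 °C

Sum of m c ΔT and latent-heat terms is zero:
latent heat released on condensation: 24.3×2260 = 54918; condensed water 100 °C→T: 101.57(T − 100); original water: 5350.4(T − 35.7)
5452 T = 54918 + 10157 + 191009 = 256085
T ≈ 46.97 °C — below 100 °C, confirming all the steam condensed.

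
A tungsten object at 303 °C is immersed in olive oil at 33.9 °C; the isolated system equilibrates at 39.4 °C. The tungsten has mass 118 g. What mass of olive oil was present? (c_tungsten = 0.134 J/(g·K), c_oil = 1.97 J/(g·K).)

m ≈ 385 g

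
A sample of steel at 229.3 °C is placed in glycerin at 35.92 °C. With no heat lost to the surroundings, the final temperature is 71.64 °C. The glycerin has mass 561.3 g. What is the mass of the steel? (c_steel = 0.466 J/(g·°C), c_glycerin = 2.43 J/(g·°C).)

m ≈ 663 g

Heat lost by the steel = heat gained by the glycerin:
m×0.466×(229.3 − 71.64) = 561.3×2.43×(71.64 − 35.92)
73.47 m = 48721  ⇒  m ≈ 663.1 g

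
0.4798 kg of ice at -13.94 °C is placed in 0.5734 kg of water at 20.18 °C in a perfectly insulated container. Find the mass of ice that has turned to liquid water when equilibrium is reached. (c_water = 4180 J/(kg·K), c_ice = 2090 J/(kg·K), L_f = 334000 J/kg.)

Water can give up m c ΔT = 0.5734×4180×20.18 = 48368 J before reaching 0 °C.
Of that, 0.4798×2090×13.94 = 13979 J goes to bring the ice to 0 °C, leaving 34389 J.
Fully melting the ice requires m_ice L_f = 0.4798×334000 = 160253 J.
Since 34389 < 160253 J, not all the ice melts; equilibrium is at 0 °C.
m_melted×334000 = 34389  ⇒  m_melted ≈ 0.103 kg.

m_melted ≈ 0.103 kg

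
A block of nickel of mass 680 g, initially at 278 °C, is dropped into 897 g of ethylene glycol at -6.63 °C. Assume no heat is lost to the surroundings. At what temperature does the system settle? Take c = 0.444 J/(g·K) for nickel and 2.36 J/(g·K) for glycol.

Heat gained plus heat lost sum to zero:
680·0.444·(T − 278) + 897·2.36·(T − (-6.63)) = 0
301.92(T − 278) + 2116.9(T − (-6.63)) = 0
2418.8 T = 69899
T = 69899 / 2418.8 = 28.9 °C

T_f ≈ 28.9 °C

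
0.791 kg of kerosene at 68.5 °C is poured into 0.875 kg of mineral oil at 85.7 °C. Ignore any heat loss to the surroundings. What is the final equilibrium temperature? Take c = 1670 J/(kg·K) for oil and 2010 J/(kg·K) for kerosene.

T_f ≈ 76.7 °C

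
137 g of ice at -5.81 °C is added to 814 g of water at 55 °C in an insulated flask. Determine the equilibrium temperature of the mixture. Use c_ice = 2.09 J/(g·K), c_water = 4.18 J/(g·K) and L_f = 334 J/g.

Sum of m c ΔT and latent-heat terms is zero:
ice -5.81→0 °C: 137·2.09·5.81 = 1663.6; latent heat to melt: 137·334 = 45758; meltwater 0→T: 137·4.18·T = 572.66 T; water cools: 814·4.18·(T − 55) = 3402.5(T − 55)
3975.2 T = 187139 − 47422 = 139717
T ≈ 35.15 °C (positive, so assuming full melt was valid).

T_f ≈ 35.1 °C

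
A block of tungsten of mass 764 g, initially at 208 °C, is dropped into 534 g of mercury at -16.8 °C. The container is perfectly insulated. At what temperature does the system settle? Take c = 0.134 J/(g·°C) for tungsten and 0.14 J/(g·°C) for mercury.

T_f ≈ 113.1 °C

T_f = Σ m_i c_i T_i / Σ m_i c_i:
T_f = (102.38*208 + 74.76*(-16.8)) / (102.38 + 74.76)
    = 20038 / 177.14 ≈ 113.12 °C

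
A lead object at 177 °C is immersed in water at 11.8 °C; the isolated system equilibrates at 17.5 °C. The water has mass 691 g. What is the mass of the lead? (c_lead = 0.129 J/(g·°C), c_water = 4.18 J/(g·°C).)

Conservation of energy gives ΣQ = 0:
m·0.129·(17.5 − 177) + 691·4.18·(17.5 − 11.8) = 0
-20.58 m = -16464
m = -16464/-20.58 ≈ 800.2 g

m ≈ 800 g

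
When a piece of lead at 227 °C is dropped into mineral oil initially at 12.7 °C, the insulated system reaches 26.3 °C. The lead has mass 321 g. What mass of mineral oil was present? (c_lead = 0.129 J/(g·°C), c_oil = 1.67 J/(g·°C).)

Taking heat into each body as positive, Σ m c ΔT = 0:
321·0.129·(26.3 − 227) + m·1.67·(26.3 − 12.7) = 0
22.71 m = 8310.8
m = 8310.8/22.71 ≈ 365.9 g

m ≈ 366 g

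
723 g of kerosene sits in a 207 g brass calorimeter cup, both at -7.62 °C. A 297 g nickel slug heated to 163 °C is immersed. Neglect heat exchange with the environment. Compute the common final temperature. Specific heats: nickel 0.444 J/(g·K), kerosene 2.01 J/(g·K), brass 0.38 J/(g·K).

T_f ≈ 5.9 °C

Energy conservation, ΣQ = 0:
297×0.444×(T − 163) + 723×2.01×(T − (-7.62)) + 207×0.38×(T − (-7.62)) = 0
131.87(T − 163) + 1453.2(T − (-7.62)) + 78.66(T − (-7.62)) = 0
1663.8 T = 9821.5
T = 9821.5 / 1663.8 = 5.9 °C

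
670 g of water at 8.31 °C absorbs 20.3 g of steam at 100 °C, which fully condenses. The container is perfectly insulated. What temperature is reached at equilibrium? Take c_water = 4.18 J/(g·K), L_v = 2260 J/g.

Setting the total heat transfer to zero:
steam→water at 100 °C releases m L_v = 20.3×2260 = 45878
  condensed water 100 °C→T: 84.85(T − 100)
  original water: 2800.6(T − 8.31)
2885.5 T = 45878 + 8485.4 + 23273 = 77636
T ≈ 26.91 °C, under the boiling point, so the assumption holds.

T_f ≈ 26.9 °C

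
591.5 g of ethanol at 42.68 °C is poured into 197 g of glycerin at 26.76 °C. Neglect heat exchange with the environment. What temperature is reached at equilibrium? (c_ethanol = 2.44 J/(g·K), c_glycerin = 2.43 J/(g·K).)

Setting the total heat transfer to zero:
591.5*2.44*(T − 42.68) + 197*2.43*(T − 26.76) = 0
1443.3(T − 42.68) + 478.71(T − 26.76) = 0
1922 T = 74409
T = 74409 / 1922 = 38.7 °C

T_f ≈ 38.7 °C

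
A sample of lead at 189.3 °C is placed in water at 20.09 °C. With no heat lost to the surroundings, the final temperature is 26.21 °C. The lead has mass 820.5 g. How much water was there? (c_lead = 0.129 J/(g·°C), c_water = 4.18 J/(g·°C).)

m ≈ 675 g

Let T be the final temperature. ΣQ_i = 0:
820.5×0.129×(26.21 − 189.3) + m×4.18×(26.21 − 20.09) = 0
25.58 m = 17262
m = 17262/25.58 ≈ 674.8 g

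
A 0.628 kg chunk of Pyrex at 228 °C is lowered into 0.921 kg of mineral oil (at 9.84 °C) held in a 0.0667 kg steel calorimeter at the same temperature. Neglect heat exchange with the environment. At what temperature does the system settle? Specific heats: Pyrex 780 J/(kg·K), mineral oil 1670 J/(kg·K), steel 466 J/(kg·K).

T_f ≈ 61.7 °C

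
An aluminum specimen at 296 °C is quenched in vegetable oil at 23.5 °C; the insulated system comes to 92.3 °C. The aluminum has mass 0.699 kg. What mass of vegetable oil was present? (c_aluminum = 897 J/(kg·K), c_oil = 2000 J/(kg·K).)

m ≈ 0.928 kg

|Q_aluminum| = |Q_oil|:
0.699·897·(296 − 92.3) = m·2000·(92.3 − 23.5)
137600 m = 127721  ⇒  m ≈ 0.9282 kg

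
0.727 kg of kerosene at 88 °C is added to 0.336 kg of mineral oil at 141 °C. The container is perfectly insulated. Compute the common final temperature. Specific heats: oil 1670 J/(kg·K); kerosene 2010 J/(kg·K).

T_f ≈ 102.7 °C

Let T be the final temperature. ΣQ_i = 0:
0.336*1670*(T − 141) + 0.727*2010*(T − 88) = 0
2022.4 T = 207710
T ≈ 102.71 °C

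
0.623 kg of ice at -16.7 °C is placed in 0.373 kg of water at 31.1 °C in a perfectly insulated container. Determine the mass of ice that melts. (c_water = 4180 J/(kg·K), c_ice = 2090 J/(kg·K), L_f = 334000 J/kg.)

m_melted ≈ 0.0801 kg

Water can give up m c ΔT = 0.373·4180·31.1 = 48489 J before reaching 0 °C.
Of that, 0.623·2090·16.7 = 21745 J goes to bring the ice to 0 °C, leaving 26745 J.
Melting all 0.623 kg of ice would need 0.623·334000 = 208082 J.
That's not enough to melt it all — equilibrium is at 0 °C with ice remaining.
Mass melted = 26745/334000 ≈ 0.08007 kg.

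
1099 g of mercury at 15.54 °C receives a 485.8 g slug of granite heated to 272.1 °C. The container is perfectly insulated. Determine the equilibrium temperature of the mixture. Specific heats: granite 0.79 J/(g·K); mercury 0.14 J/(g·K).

T_f ≈ 198.7 °C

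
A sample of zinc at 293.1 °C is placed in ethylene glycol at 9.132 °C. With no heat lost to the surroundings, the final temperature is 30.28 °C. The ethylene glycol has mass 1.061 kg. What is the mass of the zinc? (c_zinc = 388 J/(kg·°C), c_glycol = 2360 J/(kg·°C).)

m ≈ 0.519 kg

Heat lost by the zinc = heat gained by the glycol:
m·388·(293.1 − 30.28) = 1.061·2360·(30.28 − 9.132)
101974 m = 52954  ⇒  m ≈ 0.5193 kg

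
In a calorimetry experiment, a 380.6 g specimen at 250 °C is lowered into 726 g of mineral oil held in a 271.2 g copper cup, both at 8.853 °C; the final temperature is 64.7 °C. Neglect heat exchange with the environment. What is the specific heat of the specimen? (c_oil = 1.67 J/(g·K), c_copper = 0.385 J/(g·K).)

c ≈ 1.04 J/(g·K)

Taking heat into each body as positive, Σ m c ΔT = 0:
380.6·c·(64.7 − 250) + 726·1.67·(64.7 − 8.853) + 271.2·0.385·(64.7 − 8.853) = 0
-70525 c = -73541
c = -73541/-70525 ≈ 1.043 J/(g·K)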